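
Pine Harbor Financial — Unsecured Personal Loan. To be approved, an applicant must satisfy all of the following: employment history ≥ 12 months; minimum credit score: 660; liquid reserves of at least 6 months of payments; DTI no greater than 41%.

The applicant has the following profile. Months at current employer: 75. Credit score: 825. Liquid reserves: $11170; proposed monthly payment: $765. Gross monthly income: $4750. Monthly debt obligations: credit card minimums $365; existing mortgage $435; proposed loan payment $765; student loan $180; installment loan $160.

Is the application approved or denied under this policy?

Employment 75 ≥ 12 months
Credit score 825 ≥ 660 (meets)
Reserves: 11,170 ÷ 765 = 14.6 months (meets 6-month minimum)
Total monthly debts = (365 + 435 + 765 + 180 + 160) = 1,905. DTI = 1,905/4,750 = 40.1% ≤ 41%
All criteria satisfied.

Approved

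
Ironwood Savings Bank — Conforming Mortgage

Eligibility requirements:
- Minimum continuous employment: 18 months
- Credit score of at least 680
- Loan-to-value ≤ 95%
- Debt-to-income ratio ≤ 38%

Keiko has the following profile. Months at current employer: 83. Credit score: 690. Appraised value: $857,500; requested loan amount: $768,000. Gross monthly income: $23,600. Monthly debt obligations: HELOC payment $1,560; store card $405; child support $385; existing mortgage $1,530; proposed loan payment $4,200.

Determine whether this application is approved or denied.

Approved

Employment 83 ≥ 18 months
Credit score 690 ≥ 680 (meets)
LTV: 768,000 ÷ 857,500 = 89.6%, within 95% cap
Total monthly debts = (1,560 + 405 + 385 + 1,530 + 4,200) = 8,080. DTI = 8,080/23,600 = 34.2% ≤ 38%
All criteria satisfied.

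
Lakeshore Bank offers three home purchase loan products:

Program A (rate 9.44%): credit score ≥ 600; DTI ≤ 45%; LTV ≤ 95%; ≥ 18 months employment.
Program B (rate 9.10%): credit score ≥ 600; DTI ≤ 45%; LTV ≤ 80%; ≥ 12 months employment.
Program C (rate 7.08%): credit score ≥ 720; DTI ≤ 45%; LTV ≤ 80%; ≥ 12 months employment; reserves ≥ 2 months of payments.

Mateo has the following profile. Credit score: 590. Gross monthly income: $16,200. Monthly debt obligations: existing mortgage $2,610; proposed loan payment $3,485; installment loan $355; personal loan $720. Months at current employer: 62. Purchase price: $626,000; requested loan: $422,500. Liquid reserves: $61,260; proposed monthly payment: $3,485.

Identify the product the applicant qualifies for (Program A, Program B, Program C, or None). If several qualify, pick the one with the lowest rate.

Total debts = (2,610 + 3,485 + 355 + 720) = 7,170; DTI = 7,170/16,200 = 44.3%.
LTV = 422,500/626,000 = 67.5%.
Reserves = 61,260/3,485 = 17.6 months.
Program A: score 590 < 600; DTI 44.3% ≤ 45%; LTV 67.5% ≤ 95%; employment 62 ≥ 18 mo → does not qualify.
Program B: score 590 < 600; DTI 44.3% ≤ 45%; LTV 67.5% ≤ 80%; employment 62 ≥ 12 mo → does not qualify.
Program C: score 590 < 720; DTI 44.3% ≤ 45%; LTV 67.5% ≤ 80%; employment 62 ≥ 12 mo; reserves 17.6 ≥ 2 mo → does not qualify.

None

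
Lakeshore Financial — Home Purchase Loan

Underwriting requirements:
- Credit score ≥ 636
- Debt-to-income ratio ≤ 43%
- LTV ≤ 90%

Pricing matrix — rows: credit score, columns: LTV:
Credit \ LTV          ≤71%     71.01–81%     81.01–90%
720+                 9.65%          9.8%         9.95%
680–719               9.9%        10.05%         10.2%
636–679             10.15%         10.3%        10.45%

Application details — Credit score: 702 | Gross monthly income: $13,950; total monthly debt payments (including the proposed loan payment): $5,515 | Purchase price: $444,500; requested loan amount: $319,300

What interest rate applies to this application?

10.05%

Credit score 702 ≥ 636; Debt-to-income = 5,515/13,950 = 39.5% — meets 43% limit
LTV = 319,300/444,500 = 71.8% ≤ 90%
Score 702 is in the 680–719 band; LTV 71.8% is in the 71.01–81% band → 10.05%.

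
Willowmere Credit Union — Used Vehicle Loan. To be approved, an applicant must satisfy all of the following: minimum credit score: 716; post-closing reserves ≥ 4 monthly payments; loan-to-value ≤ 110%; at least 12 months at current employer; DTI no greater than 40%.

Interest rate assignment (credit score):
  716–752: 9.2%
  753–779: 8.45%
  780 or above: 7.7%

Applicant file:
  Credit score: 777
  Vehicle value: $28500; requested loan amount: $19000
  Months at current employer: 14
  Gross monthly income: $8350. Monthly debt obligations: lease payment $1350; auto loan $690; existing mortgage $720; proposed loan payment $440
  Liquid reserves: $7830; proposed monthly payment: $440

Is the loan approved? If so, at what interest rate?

Approved at 8.45%

Credit score 777 ≥ 716 (meets minimum)
Total monthly debts = (1,350 + 690 + 720 + 440) = 3,200. DTI: 3,200 ÷ 8,350 = 38.3%, within the 40% cap
Employment 14 ≥ 12 months
Reserves = 7,830/440 = 17.8 months ≥ 4
Loan-to-value = 19,000/28,500 = 66.7% — pass (110% max)
All requirements met. Score 777 falls in the 753–779 tier → 8.45%.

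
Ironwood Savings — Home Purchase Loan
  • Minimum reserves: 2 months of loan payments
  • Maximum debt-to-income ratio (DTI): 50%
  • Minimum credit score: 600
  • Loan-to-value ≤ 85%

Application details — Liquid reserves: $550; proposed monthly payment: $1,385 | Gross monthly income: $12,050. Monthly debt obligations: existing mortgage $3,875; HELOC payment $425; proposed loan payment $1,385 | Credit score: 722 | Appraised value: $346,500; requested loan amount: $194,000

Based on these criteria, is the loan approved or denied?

Denied

Liquid reserves cover 550/1,385 = 0.4 months — < 2 required
Total monthly debts = (3,875 + 425 + 1,385) = 5,685. Debt-to-income = 5,685/12,050 = 47.2% — meets 50% limit
Credit score 722 ≥ 600 (meets)
Loan-to-value = 194,000/346,500 = 56% — pass (85% max)
Fails on reserves.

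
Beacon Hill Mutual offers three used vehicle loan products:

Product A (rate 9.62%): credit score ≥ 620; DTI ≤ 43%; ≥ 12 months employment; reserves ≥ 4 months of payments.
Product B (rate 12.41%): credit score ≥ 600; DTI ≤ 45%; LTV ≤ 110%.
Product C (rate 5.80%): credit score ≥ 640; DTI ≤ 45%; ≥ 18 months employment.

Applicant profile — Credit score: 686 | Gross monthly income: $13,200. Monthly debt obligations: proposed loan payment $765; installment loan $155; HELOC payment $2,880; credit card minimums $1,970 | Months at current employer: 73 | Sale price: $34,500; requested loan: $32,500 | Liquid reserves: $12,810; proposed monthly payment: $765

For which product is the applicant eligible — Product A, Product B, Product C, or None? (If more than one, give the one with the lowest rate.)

Total debts = (765 + 155 + 2,880 + 1,970) = 5,770; DTI = 5,770/13,200 = 43.7%.
LTV = 32,500/34,500 = 94.2%.
Reserves = 12,810/765 = 16.7 months.
Product A: score 686 ≥ 620; DTI 43.7% > 43%; employment 73 ≥ 12 mo; reserves 16.7 ≥ 4 mo → does not qualify.
Product B: score 686 ≥ 600; DTI 43.7% ≤ 45%; LTV 94.2% ≤ 110% → qualifies.
Product C: score 686 ≥ 640; DTI 43.7% ≤ 45%; employment 73 ≥ 18 mo → qualifies.
Qualifying: Product B, Product C. Lowest rate is 5.80% → Product C.

Product C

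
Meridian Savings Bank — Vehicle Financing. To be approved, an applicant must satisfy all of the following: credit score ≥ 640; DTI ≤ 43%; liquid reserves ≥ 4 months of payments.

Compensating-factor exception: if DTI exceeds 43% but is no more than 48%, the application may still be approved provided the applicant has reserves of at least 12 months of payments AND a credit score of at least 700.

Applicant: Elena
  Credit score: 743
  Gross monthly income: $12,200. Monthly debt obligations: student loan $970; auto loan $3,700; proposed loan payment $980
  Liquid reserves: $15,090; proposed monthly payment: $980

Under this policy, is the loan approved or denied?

Approved

Credit score 743 ≥ 640 (meets base)
Total debts = (970 + 3,700 + 980) = 5,650. DTI = 5,650/12,200 = 46.3% > 43% — standard DTI limit exceeded.
Liquid reserves cover 15,090/980 = 15.4 months — ≥ 4 required
46.3% falls in the override range (43%–48%), so the compensating-factor test applies.
Override check — reserves: 15.4 mo (ok); score: 743 (ok).
Both compensating conditions met → exception applies.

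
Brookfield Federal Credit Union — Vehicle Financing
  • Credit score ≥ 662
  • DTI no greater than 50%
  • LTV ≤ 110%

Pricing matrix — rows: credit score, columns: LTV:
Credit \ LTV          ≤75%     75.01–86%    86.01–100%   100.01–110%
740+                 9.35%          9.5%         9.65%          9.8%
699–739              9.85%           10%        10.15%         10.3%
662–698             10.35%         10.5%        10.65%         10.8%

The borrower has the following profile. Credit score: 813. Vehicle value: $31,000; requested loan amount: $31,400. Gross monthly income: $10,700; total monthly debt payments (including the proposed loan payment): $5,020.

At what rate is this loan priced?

9.8%

Credit score 813 ≥ 662; Debt-to-income = 5,020/10,700 = 46.9% — meets 50% limit
LTV = 31,400/31,000 = 101.3% ≤ 110%
Credit 813 → row 740+; LTV 101.3% → column 100.01–110%. Grid cell → 9.8%.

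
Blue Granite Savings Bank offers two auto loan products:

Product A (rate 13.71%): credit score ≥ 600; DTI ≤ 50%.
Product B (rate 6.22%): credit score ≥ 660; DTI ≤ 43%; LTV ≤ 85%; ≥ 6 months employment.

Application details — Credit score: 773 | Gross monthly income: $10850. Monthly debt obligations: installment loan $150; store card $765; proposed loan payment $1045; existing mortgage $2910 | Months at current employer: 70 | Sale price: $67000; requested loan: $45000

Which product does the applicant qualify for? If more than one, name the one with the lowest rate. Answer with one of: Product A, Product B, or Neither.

Product A

Total debts = (150 + 765 + 1,045 + 2,910) = 4,870; DTI = 4,870/10,850 = 44.9%.
LTV = 45,000/67,000 = 67.2%.
Product A: score 773 ≥ 600; DTI 44.9% ≤ 50% → qualifies.
Product B: score 773 ≥ 660; DTI 44.9% > 43%; LTV 67.2% ≤ 85%; employment 70 ≥ 6 mo → does not qualify.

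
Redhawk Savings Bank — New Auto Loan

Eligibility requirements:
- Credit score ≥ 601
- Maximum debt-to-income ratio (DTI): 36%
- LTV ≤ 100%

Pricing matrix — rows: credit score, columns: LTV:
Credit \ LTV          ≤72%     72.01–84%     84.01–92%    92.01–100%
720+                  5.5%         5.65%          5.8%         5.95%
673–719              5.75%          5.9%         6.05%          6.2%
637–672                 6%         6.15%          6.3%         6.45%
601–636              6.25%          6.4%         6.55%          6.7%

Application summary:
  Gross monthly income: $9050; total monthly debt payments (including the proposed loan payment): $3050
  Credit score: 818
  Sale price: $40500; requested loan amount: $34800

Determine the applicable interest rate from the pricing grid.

5.8%

Credit score 818 ≥ 601; Debt-to-income = 3,050/9,050 = 33.7% — meets 36% limit
LTV = 34,800/40,500 = 85.9% ≤ 100%
Row: 818 falls in 720+. Column: 85.9% falls in 84.01–92%. Rate = 5.8%.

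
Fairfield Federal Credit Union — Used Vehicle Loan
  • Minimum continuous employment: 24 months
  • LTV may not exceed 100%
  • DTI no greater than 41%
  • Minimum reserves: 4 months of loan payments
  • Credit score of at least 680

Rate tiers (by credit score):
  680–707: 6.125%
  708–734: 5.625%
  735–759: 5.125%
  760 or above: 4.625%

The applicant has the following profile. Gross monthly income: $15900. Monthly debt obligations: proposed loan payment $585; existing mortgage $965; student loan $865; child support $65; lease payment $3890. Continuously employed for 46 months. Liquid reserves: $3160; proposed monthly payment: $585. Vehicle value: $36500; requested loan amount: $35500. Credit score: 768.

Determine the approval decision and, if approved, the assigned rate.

Credit score 768 ≥ 680 (meets minimum)
Loan-to-value = 35,500/36,500 = 97.3% — pass (100% max)
Reserves: 3,160 ÷ 585 = 5.4 months (meets 4-month minimum)
Total monthly debts = (585 + 965 + 865 + 65 + 3,890) = 6,370. DTI = 6,370/15,900 = 40.1% ≤ 41%
Employment 46 ≥ 24 months
All requirements met. Score 768 falls in the 760 or above tier → 4.625%.

Approved at 4.625%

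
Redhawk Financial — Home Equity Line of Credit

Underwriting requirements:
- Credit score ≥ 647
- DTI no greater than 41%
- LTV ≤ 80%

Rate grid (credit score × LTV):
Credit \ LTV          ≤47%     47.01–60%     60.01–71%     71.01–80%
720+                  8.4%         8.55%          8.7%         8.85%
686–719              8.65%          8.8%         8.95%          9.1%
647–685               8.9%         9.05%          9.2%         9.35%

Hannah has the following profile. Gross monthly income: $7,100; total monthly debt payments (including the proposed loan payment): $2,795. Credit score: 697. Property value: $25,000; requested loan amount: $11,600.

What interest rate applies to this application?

Credit score 697 ≥ 647; Debt-to-income = 2,795/7,100 = 39.4% — meets 41% limit
Loan-to-value = 11,600/25,000 = 46.4% — pass (80% max)
Score 697 is in the 686–719 band; LTV 46.4% is in the ≤47% band → 8.65%.

8.65%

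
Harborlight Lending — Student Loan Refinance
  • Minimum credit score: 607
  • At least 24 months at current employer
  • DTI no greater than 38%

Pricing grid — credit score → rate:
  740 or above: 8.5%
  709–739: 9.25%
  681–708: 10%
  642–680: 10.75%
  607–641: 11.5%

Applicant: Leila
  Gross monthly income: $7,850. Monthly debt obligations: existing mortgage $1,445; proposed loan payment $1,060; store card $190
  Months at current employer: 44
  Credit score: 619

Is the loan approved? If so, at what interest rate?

Credit score 619 ≥ 607 (meets minimum)
Employment 44 ≥ 24 months
Total monthly debts = (1,445 + 1,060 + 190) = 2,695. Debt-to-income = 2,695/7,850 = 34.3% — meets 38% limit
All requirements met. Score 619 falls in the 607–641 tier → 11.5%.

Approved at 11.5%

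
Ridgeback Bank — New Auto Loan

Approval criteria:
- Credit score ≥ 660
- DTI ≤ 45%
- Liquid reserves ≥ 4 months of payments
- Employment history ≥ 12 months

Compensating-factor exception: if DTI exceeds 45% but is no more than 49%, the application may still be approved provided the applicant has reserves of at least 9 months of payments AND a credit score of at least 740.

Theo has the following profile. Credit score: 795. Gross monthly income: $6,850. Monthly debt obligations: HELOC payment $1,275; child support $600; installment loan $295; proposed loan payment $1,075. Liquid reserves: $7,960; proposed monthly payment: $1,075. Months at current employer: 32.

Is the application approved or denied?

Denied

Credit score 795 ≥ 660 (meets base)
Total debts = (1,275 + 600 + 295 + 1,075) = 3,245. DTI: 3,245 ÷ 6,850 = 47.4%, over the 45% base limit.
Reserves: 7,960 ÷ 1,075 = 7.4 months (meets 4-month minimum)
Employment 32 ≥ 12 months
DTI 47.4% is within the 45%–49% exception band; checking compensating factors.
Override check — reserves: 7.4 mo (short of 9); score: 795 (ok).
Compensating-factor requirement not fully met.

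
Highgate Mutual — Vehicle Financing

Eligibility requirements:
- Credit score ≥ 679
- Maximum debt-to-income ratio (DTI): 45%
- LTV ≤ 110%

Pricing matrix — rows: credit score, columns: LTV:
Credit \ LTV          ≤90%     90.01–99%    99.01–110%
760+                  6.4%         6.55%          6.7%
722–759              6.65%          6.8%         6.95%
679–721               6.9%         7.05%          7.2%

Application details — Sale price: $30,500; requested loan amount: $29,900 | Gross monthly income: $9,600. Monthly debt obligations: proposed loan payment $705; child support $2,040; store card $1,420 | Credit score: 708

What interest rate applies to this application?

7.05%

Credit score 708 ≥ 679; Total monthly debts = (705 + 2,040 + 1,420) = 4,165. DTI: 4,165 ÷ 9,600 = 43.4%, within the 45% cap
Loan-to-value = 29,900/30,500 = 98% — pass (110% max)
Score 708 is in the 679–721 band; LTV 98% is in the 90.01–99% band → 7.05%.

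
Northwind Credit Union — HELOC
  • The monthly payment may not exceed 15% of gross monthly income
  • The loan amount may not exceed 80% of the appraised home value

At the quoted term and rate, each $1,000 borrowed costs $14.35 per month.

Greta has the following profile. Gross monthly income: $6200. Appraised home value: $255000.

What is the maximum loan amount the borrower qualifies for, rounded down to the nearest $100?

Payment cap: 15% × $6,200 = $930/month.
At $14.35 per $1,000, that supports 930/14.35 × 1,000 ≈ $64,808 → $64,800.
LTV cap: 80% × $255,000 = $204,000 → $204,000.
Binding constraint: payment-to-income.

$64,800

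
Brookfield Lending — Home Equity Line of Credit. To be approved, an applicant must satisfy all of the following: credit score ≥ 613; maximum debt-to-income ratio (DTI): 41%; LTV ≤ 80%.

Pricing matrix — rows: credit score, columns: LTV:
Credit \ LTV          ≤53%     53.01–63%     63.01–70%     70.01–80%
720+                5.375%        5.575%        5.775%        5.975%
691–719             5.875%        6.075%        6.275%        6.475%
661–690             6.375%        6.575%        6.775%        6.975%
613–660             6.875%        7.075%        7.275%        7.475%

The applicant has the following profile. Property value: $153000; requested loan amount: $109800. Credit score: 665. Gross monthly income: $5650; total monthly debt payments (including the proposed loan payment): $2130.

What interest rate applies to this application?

Credit score 665 ≥ 613; DTI: 2,130 ÷ 5,650 = 37.7%, within the 41% cap
LTV = 109,800/153,000 = 71.8% ≤ 80%
Row: 665 falls in 661–690. Column: 71.8% falls in 70.01–80%. Rate = 6.975%.

6.975%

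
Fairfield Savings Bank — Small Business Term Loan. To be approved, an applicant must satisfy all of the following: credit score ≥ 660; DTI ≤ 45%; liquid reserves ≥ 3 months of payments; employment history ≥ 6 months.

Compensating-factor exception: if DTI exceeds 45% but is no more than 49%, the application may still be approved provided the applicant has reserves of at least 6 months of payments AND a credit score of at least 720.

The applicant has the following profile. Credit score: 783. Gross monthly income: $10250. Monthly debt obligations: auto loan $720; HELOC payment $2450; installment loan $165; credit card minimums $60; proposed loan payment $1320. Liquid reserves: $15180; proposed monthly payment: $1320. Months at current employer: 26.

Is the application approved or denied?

Approved

Credit score 783 ≥ 660 (meets base)
Total debts = (720 + 2,450 + 165 + 60 + 1,320) = 4,715. DTI = 4,715/10,250 = 46% > 45% — standard DTI limit exceeded.
Reserves: 15,180 ÷ 1,320 = 11.5 months (meets 3-month minimum)
Employment 26 ≥ 6 months
DTI 46% is within the 45%–49% exception band; checking compensating factors.
Override check — reserves: 11.5 mo (ok); score: 783 (ok).
Both compensating conditions met → exception applies.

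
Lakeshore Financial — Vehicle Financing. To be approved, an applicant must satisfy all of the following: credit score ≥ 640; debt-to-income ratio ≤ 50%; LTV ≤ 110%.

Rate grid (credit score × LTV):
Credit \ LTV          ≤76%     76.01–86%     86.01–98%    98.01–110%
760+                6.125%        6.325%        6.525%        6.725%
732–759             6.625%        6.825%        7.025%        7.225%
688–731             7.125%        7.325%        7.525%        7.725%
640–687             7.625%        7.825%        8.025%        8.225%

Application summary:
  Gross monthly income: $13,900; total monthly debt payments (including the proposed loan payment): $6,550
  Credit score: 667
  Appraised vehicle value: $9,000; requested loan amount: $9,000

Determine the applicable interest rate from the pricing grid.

8.225%

Credit score 667 ≥ 640; DTI: 6,550 ÷ 13,900 = 47.1%, within the 50% cap
Loan-to-value = 9,000/9,000 = 100% — pass (110% max)
Row: 667 falls in 640–687. Column: 100% falls in 98.01–110%. Rate = 8.225%.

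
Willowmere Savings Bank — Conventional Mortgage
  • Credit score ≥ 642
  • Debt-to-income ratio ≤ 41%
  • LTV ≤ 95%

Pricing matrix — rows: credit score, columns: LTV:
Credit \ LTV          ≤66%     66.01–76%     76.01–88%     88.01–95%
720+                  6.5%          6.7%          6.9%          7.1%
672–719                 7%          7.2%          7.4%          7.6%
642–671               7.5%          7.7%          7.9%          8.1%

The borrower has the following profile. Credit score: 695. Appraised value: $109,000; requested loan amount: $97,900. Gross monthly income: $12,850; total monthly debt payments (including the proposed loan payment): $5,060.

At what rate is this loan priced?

7.6%

Credit score 695 ≥ 642; DTI: 5,060 ÷ 12,850 = 39.4%, within the 41% cap
LTV = 97,900/109,000 = 89.8% ≤ 95%
Score 695 is in the 672–719 band; LTV 89.8% is in the 88.01–95% band → 7.6%.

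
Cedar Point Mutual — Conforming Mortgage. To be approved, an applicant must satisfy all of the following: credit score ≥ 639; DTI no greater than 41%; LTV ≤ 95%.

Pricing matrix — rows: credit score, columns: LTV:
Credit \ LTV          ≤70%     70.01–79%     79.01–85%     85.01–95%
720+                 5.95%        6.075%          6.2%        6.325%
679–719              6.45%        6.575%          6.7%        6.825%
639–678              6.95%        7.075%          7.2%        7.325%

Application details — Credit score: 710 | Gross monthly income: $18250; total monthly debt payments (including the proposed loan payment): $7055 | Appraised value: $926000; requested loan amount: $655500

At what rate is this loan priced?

Credit score 710 ≥ 639; DTI: 7,055 ÷ 18,250 = 38.7%, within the 41% cap
LTV = 655,500/926,000 = 70.8% ≤ 95%
Credit 710 → row 679–719; LTV 70.8% → column 70.01–79%. Grid cell → 6.575%.

6.575%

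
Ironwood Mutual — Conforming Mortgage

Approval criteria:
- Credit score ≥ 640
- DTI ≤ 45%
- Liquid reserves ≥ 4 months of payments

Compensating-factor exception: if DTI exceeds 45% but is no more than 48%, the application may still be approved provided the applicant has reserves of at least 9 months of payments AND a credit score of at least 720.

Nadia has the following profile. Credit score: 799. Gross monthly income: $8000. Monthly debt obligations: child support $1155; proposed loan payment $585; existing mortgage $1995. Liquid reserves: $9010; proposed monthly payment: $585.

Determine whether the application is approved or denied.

Credit score 799 ≥ 640 (meets base)
Total debts = (1,155 + 585 + 1,995) = 3,735. DTI: 3,735 ÷ 8,000 = 46.7%, over the 45% base limit.
Reserves = 9,010/585 = 15.4 months ≥ 4
46.7% falls in the override range (45%–48%), so the compensating-factor test applies.
Override check — reserves: 15.4 mo (ok); score: 799 (ok).
Both override conditions satisfied; DTI exception granted.

Approved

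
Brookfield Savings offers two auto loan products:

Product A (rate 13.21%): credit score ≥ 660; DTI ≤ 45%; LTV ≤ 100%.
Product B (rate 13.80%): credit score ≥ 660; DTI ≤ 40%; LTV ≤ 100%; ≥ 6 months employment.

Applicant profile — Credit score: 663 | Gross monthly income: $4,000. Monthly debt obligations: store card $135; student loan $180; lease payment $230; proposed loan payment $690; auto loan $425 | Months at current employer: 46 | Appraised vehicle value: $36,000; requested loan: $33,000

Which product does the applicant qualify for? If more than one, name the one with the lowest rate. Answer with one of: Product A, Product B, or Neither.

Product A

Total debts = (135 + 180 + 230 + 690 + 425) = 1,660; DTI = 1,660/4,000 = 41.5%.
LTV = 33,000/36,000 = 91.7%.
Product A: score 663 ≥ 660; DTI 41.5% ≤ 45%; LTV 91.7% ≤ 100% → qualifies.
Product B: score 663 ≥ 660; DTI 41.5% > 40%; LTV 91.7% ≤ 100%; employment 46 ≥ 6 mo → does not qualify.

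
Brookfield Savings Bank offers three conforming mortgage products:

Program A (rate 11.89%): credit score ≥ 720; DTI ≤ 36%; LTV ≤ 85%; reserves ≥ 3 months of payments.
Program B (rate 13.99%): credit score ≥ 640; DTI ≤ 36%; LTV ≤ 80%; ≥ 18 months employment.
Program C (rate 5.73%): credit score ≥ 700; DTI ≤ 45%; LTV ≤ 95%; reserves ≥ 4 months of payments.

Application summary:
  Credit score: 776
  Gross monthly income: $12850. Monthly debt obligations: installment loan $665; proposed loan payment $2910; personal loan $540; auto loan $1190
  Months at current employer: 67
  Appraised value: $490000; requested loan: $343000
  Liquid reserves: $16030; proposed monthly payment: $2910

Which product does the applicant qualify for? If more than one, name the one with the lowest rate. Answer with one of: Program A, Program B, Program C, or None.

Program C

Total debts = (665 + 2,910 + 540 + 1,190) = 5,305; DTI = 5,305/12,850 = 41.3%.
LTV = 343,000/490,000 = 70%.
Reserves = 16,030/2,910 = 5.5 months.
Program A: score 776 ≥ 720; DTI 41.3% > 36%; LTV 70% ≤ 85%; reserves 5.5 ≥ 3 mo → does not qualify.
Program B: score 776 ≥ 640; DTI 41.3% > 36%; LTV 70% ≤ 80%; employment 67 ≥ 18 mo → does not qualify.
Program C: score 776 ≥ 700; DTI 41.3% ≤ 45%; LTV 70% ≤ 95%; reserves 5.5 ≥ 4 mo → qualifies.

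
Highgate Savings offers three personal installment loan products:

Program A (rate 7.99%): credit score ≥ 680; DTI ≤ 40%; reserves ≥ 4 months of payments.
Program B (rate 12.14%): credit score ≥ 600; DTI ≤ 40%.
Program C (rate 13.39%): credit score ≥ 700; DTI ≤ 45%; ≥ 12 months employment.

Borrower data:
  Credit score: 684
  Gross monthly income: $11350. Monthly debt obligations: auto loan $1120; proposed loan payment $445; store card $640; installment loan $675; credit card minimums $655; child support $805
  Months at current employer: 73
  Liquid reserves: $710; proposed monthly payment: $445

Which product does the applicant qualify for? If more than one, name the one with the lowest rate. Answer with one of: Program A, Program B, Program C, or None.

Total debts = (1,120 + 445 + 640 + 675 + 655 + 805) = 4,340; DTI = 4,340/11,350 = 38.2%.
Reserves = 710/445 = 1.6 months.
Program A: score 684 ≥ 680; DTI 38.2% ≤ 40%; reserves 1.6 < 4 mo → does not qualify.
Program B: score 684 ≥ 600; DTI 38.2% ≤ 40% → qualifies.
Program C: score 684 < 700; DTI 38.2% ≤ 45%; employment 73 ≥ 12 mo → does not qualify.

Program B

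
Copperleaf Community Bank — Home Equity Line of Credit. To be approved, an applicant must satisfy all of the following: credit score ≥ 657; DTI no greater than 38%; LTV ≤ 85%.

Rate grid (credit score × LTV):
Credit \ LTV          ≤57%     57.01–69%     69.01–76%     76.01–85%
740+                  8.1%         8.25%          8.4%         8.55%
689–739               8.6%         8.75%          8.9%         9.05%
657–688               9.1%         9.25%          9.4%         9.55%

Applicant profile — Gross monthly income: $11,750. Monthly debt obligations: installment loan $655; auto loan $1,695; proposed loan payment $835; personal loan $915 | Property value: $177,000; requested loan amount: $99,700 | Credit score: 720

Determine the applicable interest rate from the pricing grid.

Credit score 720 ≥ 657; Total monthly debts = (655 + 1,695 + 835 + 915) = 4,100. Debt-to-income = 4,100/11,750 = 34.9% — meets 38% limit
LTV = 99,700/177,000 = 56.3% ≤ 85%
Credit 720 → row 689–739; LTV 56.3% → column ≤57%. Grid cell → 8.6%.

8.6%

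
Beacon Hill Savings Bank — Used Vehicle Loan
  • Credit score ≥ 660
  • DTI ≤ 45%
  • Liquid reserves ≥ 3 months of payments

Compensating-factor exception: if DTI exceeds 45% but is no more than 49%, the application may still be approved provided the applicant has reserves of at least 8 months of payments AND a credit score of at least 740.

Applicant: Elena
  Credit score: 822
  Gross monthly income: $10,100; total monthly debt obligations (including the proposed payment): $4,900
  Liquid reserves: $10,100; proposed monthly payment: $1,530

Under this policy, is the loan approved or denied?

Credit score 822 ≥ 660 (meets base)
DTI = 4,900/10,100 = 48.5% > 45% — standard DTI limit exceeded.
Reserves: 10,100 ÷ 1,530 = 6.6 months (meets 3-month minimum)
48.5% falls in the override range (45%–49%), so the compensating-factor test applies.
Reserves 6.6 < 8 months; credit score 822 ≥ 740.
Override conditions not both satisfied; exception does not apply.

Denied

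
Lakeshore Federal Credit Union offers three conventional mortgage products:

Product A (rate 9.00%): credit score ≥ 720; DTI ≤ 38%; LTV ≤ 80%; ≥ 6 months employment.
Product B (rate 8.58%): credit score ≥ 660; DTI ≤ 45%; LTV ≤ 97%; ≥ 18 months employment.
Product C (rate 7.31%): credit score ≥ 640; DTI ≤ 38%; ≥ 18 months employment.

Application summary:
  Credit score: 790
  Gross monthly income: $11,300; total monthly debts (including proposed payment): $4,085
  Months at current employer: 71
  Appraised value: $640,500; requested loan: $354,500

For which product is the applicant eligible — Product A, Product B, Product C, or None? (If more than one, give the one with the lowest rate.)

Product C

DTI = 4,085/11,300 = 36.2%.
LTV = 354,500/640,500 = 55.3%.
Product A: score 790 ≥ 720; DTI 36.2% ≤ 38%; LTV 55.3% ≤ 80%; employment 71 ≥ 6 mo → qualifies.
Product B: score 790 ≥ 660; DTI 36.2% ≤ 45%; LTV 55.3% ≤ 97%; employment 71 ≥ 18 mo → qualifies.
Product C: score 790 ≥ 640; DTI 36.2% ≤ 38%; employment 71 ≥ 18 mo → qualifies.
Qualifying: Product A, Product B, Product C. Lowest rate is 7.31% → Product C.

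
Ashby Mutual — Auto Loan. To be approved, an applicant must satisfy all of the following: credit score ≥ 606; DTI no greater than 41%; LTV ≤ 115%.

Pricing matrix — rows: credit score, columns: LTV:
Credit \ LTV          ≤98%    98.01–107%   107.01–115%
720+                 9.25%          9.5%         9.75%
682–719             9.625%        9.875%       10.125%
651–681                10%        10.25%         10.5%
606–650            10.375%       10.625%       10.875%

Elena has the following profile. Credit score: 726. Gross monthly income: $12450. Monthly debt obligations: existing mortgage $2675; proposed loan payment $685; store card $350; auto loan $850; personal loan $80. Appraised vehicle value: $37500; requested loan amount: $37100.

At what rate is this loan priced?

Credit score 726 ≥ 606; Total monthly debts = (2,675 + 685 + 350 + 850 + 80) = 4,640. DTI: 4,640 ÷ 12,450 = 37.3%, within the 41% cap
LTV = 37,100/37,500 = 98.9% ≤ 115%
Credit 726 → row 720+; LTV 98.9% → column 98.01–107%. Grid cell → 9.5%.

9.5%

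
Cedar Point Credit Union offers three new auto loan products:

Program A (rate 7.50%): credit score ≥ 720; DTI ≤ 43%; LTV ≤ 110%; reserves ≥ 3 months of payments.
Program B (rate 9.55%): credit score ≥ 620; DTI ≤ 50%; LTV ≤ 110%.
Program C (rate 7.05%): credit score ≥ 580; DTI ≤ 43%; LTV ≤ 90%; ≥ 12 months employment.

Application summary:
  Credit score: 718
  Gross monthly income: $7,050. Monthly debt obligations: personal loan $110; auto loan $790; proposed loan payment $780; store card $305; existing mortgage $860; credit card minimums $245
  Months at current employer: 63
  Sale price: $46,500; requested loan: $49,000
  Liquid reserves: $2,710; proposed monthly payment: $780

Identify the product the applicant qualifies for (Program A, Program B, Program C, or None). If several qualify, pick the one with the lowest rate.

Program B

Total debts = (110 + 790 + 780 + 305 + 860 + 245) = 3,090; DTI = 3,090/7,050 = 43.8%.
LTV = 49,000/46,500 = 105.4%.
Reserves = 2,710/780 = 3.5 months.
Program A: score 718 < 720; DTI 43.8% > 43%; LTV 105.4% ≤ 110%; reserves 3.5 ≥ 3 mo → does not qualify.
Program B: score 718 ≥ 620; DTI 43.8% ≤ 50%; LTV 105.4% ≤ 110% → qualifies.
Program C: score 718 ≥ 580; DTI 43.8% > 43%; LTV 105.4% > 90%; employment 63 ≥ 12 mo → does not qualify.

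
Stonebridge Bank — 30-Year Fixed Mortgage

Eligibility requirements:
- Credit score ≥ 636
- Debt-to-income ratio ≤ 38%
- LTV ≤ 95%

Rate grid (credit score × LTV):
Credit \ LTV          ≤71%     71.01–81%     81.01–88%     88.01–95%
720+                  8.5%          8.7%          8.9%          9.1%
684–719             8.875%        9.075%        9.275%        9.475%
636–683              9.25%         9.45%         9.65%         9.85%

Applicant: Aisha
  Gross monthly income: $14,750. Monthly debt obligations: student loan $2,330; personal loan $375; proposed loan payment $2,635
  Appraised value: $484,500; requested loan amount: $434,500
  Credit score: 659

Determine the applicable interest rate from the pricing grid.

Credit score 659 ≥ 636; Total monthly debts = (2,330 + 375 + 2,635) = 5,340. DTI = 5,340/14,750 = 36.2% ≤ 38%
Loan-to-value = 434,500/484,500 = 89.7% — pass (95% max)
Row: 659 falls in 636–683. Column: 89.7% falls in 88.01–95%. Rate = 9.85%.

9.85%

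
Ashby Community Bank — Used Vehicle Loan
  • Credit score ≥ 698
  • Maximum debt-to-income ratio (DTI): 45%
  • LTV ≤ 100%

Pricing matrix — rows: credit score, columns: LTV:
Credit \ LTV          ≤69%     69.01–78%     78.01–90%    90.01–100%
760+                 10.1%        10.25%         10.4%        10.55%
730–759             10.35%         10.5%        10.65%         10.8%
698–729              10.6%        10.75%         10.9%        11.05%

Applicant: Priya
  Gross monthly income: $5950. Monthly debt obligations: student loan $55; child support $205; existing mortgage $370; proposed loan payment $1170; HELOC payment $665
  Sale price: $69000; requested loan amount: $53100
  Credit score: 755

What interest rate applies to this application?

Credit score 755 ≥ 698; Total monthly debts = (55 + 205 + 370 + 1,170 + 665) = 2,465. Debt-to-income = 2,465/5,950 = 41.4% — meets 45% limit
LTV = 53,100/69,000 = 77% ≤ 100%
Credit 755 → row 730–759; LTV 77% → column 69.01–78%. Grid cell → 10.5%.

10.5%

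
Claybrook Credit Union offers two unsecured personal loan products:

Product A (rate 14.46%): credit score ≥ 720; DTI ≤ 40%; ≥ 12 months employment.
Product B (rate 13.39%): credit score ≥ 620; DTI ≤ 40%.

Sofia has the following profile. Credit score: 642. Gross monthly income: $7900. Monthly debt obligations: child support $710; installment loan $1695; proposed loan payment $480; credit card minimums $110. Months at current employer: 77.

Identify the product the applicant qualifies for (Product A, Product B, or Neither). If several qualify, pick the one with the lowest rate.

Total debts = (710 + 1,695 + 480 + 110) = 2,995; DTI = 2,995/7,900 = 37.9%.
Product A: score 642 < 720; DTI 37.9% ≤ 40%; employment 77 ≥ 12 mo → does not qualify.
Product B: score 642 ≥ 620; DTI 37.9% ≤ 40% → qualifies.

Product B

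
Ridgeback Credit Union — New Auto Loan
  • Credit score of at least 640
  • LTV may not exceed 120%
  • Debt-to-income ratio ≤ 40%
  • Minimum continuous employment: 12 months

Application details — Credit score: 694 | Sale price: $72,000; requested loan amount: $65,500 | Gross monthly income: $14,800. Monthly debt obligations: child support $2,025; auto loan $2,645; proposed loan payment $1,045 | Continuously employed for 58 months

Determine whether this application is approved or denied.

Approved

Credit score 694 ≥ 640 (meets)
Loan-to-value = 65,500/72,000 = 91% — pass (120% max)
Total monthly debts = (2,025 + 2,645 + 1,045) = 5,715. DTI = 5,715/14,800 = 38.6% ≤ 40%
Employment 58 ≥ 12 months
All criteria satisfied.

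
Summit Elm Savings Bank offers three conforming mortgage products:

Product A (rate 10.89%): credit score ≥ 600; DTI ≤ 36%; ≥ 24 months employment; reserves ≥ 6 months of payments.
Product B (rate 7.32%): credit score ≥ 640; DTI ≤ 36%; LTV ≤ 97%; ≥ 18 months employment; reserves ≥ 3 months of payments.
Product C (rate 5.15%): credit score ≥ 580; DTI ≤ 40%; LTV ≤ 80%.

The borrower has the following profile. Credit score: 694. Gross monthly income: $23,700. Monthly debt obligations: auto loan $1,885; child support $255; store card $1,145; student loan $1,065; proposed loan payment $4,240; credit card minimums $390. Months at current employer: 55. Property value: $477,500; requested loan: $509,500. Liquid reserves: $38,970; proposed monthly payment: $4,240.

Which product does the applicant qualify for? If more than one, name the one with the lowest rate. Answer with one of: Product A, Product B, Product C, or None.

None

Total debts = (1,885 + 255 + 1,145 + 1,065 + 4,240 + 390) = 8,980; DTI = 8,980/23,700 = 37.9%.
LTV = 509,500/477,500 = 106.7%.
Reserves = 38,970/4,240 = 9.2 months.
Product A: score 694 ≥ 600; DTI 37.9% > 36%; employment 55 ≥ 24 mo; reserves 9.2 ≥ 6 mo → does not qualify.
Product B: score 694 ≥ 640; DTI 37.9% > 36%; LTV 106.7% > 97%; employment 55 ≥ 18 mo; reserves 9.2 ≥ 3 mo → does not qualify.
Product C: score 694 ≥ 580; DTI 37.9% ≤ 40%; LTV 106.7% > 80% → does not qualify.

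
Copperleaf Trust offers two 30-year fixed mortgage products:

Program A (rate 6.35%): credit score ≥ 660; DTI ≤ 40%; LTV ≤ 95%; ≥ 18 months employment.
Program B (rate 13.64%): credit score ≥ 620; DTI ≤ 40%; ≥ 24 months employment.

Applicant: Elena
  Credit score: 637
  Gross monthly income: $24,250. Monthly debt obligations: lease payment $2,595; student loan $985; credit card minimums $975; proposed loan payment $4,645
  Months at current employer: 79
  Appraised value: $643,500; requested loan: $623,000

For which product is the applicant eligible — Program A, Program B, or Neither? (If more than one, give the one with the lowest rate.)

Program B

Total debts = (2,595 + 985 + 975 + 4,645) = 9,200; DTI = 9,200/24,250 = 37.9%.
LTV = 623,000/643,500 = 96.8%.
Program A: score 637 < 660; DTI 37.9% ≤ 40%; LTV 96.8% > 95%; employment 79 ≥ 18 mo → does not qualify.
Program B: score 637 ≥ 620; DTI 37.9% ≤ 40%; employment 79 ≥ 24 mo → qualifies.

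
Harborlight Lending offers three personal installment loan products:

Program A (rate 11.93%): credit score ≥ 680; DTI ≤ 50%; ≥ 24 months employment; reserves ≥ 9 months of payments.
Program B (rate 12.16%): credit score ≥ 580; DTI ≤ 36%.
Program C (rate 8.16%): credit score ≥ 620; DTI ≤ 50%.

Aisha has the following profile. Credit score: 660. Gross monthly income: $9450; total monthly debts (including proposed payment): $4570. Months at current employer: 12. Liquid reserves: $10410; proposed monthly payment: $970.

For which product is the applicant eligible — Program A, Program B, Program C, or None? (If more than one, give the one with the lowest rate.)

DTI = 4,570/9,450 = 48.4%.
Reserves = 10,410/970 = 10.7 months.
Program A: score 660 < 680; DTI 48.4% ≤ 50%; employment 12 < 24 mo; reserves 10.7 ≥ 9 mo → does not qualify.
Program B: score 660 ≥ 580; DTI 48.4% > 36% → does not qualify.
Program C: score 660 ≥ 620; DTI 48.4% ≤ 50% → qualifies.

Program C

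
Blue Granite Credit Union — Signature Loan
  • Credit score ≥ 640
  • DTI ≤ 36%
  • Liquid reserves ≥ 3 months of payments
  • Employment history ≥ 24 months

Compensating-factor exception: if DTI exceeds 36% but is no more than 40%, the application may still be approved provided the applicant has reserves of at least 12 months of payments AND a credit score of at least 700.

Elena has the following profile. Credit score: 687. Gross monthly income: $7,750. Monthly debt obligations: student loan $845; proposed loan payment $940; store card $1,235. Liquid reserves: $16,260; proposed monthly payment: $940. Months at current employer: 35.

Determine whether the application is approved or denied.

Denied

Credit score 687 ≥ 640 (meets base)
Total debts = (845 + 940 + 1,235) = 3,020. DTI = 3,020/7,750 = 39% > 36% — standard DTI limit exceeded.
Liquid reserves cover 16,260/940 = 17.3 months — ≥ 3 required
Employment 35 ≥ 24 months
39% falls in the override range (36%–40%), so the compensating-factor test applies.
Override check — reserves: 17.3 mo (ok); score: 687 (below 700).
Compensating-factor requirement not fully met.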